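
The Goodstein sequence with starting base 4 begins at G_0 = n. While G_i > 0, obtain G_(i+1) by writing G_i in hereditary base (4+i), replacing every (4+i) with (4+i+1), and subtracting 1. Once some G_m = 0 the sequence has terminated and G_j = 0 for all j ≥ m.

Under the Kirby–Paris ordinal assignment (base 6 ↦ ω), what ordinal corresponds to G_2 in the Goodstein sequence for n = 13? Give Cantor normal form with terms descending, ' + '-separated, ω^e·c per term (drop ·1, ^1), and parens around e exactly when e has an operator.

ω·2 + 5

i=0: 13 = 3·4 + 1 (b=4); 4→5: 3·5 + 1 = 16; 16−1 = 15
i=1: 15 = 3·5 (b=5); 5→6: 3·6 = 18; 18−1 = 17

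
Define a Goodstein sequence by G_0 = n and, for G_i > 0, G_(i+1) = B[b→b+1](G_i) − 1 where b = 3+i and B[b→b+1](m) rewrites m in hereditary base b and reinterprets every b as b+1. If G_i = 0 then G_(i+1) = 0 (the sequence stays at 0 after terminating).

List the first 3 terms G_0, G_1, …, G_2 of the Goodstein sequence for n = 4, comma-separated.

(0) 4|_3 = 3 + 1 ↦ 4 + 1|_4 = 5 ⇒ 4
(1) 4|_4 = 4 ↦ 5|_5 = 5 ⇒ 4

4, 4, 4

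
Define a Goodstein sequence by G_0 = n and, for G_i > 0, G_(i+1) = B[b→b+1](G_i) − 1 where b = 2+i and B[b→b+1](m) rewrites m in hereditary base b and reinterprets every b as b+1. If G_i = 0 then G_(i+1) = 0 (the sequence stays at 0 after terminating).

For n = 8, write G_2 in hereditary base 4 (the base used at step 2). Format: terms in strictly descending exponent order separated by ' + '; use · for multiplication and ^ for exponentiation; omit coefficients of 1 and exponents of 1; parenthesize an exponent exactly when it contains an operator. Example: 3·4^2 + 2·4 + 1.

base 2: 8 = 2^(2 + 1); at 3: 3^(3 + 1) = 81; next = 80
base 3: 80 = 2·3^3 + 2·3^2 + 2·3 + 2; at 4: 2·4^4 + 2·4^2 + 2·4 + 2 = 554; next = 553
base 4: 553 = 2·4^4 + 2·4^2 + 2·4 + 1; at 5: 2·5^5 + 2·5^2 + 2·5 + 1 = 6311; next = 6310

2·4^4 + 2·4^2 + 2·4 + 1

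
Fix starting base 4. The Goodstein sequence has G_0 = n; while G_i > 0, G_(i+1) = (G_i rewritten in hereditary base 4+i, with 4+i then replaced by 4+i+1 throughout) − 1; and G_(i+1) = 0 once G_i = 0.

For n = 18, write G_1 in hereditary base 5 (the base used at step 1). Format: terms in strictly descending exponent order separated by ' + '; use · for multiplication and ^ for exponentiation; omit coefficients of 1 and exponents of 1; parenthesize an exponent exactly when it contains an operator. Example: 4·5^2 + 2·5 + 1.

5^2 + 1

G_0 = 18. HB_4(18) = 4^2 + 2. Bump = 27. G_1 = 26.
G_1 = 26. HB_5(26) = 5^2 + 1. Bump = 37. G_2 = 36.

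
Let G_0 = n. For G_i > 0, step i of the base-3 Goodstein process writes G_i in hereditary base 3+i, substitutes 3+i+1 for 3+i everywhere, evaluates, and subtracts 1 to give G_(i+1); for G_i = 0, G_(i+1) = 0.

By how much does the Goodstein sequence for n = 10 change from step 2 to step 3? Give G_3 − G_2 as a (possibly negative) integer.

3

10 —HB3→ 3^2 + 1 —bump→ 4^2 + 1 = 17 —(−1)→ 16
16 —HB4→ 4^2 —bump→ 5^2 = 25 —(−1)→ 24
24 —HB5→ 4·5 + 4 —bump→ 4·6 + 4 = 28 —(−1)→ 27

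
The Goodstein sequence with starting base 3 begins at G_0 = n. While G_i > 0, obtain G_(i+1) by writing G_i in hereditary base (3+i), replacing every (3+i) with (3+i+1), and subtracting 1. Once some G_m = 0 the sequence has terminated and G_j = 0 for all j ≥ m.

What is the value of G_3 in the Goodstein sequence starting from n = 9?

19

step 0: 9 = 3^2; sub 4 for 3: 4^2; = 16; G_1 = 16−1 = 15
step 1: 15 = 3·4 + 3; sub 5 for 4: 3·5 + 3; = 18; G_2 = 18−1 = 17
step 2: 17 = 3·5 + 2; sub 6 for 5: 3·6 + 2; = 20; G_3 = 20−1 = 19
step 3: 19 = 3·6 + 1; sub 7 for 6: 3·7 + 1; = 22; G_4 = 22−1 = 21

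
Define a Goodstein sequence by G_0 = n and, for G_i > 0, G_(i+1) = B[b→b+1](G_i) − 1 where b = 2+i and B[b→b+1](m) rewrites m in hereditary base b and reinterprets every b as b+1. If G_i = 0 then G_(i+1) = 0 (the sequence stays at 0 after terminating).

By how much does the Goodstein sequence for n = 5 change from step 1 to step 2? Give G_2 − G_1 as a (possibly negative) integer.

228

step 0: 5 = 2^2 + 1; sub 3 for 2: 3^3 + 1; = 28; G_1 = 28−1 = 27
step 1: 27 = 3^3; sub 4 for 3: 4^4; = 256; G_2 = 256−1 = 255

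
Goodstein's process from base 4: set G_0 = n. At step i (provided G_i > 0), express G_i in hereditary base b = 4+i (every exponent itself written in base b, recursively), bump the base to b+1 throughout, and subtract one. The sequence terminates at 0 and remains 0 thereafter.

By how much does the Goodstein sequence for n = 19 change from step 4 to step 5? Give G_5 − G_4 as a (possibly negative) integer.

G_0 = 19. HB_4(19) = 4^2 + 3. Bump = 28. G_1 = 27.
G_1 = 27. HB_5(27) = 5^2 + 2. Bump = 38. G_2 = 37.
G_2 = 37. HB_6(37) = 6^2 + 1. Bump = 50. G_3 = 49.
G_3 = 49. HB_7(49) = 7^2. Bump = 64. G_4 = 63.
G_4 = 63. HB_8(63) = 7·8 + 7. Bump = 70. G_5 = 69.

6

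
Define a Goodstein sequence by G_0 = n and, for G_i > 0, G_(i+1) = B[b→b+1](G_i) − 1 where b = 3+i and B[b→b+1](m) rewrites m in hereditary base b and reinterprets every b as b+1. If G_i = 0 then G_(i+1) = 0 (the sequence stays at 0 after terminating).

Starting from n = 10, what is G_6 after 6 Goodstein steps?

36

G_0 = 10. HB_3(10) = 3^2 + 1. Bump = 17. G_1 = 16.
G_1 = 16. HB_4(16) = 4^2. Bump = 25. G_2 = 24.
G_2 = 24. HB_5(24) = 4·5 + 4. Bump = 28. G_3 = 27.
G_3 = 27. HB_6(27) = 4·6 + 3. Bump = 31. G_4 = 30.
G_4 = 30. HB_7(30) = 4·7 + 2. Bump = 34. G_5 = 33.
G_5 = 33. HB_8(33) = 4·8 + 1. Bump = 37. G_6 = 36.
G_6 = 36. HB_9(36) = 4·9. Bump = 40. G_7 = 39.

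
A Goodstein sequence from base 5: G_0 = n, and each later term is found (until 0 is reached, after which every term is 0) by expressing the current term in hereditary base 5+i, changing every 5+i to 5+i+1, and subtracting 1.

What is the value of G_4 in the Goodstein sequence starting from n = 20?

29

G_0 = 20. HB_5(20) = 4·5. Bump = 24. G_1 = 23.
G_1 = 23. HB_6(23) = 3·6 + 5. Bump = 26. G_2 = 25.
G_2 = 25. HB_7(25) = 3·7 + 4. Bump = 28. G_3 = 27.
G_3 = 27. HB_8(27) = 3·8 + 3. Bump = 30. G_4 = 29.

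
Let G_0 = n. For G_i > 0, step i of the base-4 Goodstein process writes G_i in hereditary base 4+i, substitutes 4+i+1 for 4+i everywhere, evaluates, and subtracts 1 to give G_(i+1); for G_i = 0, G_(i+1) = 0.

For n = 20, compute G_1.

29

G_0 = 20. HB_4(20) = 4^2 + 4. Bump = 30. G_1 = 29.
G_1 = 29. HB_5(29) = 5^2 + 4. Bump = 40. G_2 = 39.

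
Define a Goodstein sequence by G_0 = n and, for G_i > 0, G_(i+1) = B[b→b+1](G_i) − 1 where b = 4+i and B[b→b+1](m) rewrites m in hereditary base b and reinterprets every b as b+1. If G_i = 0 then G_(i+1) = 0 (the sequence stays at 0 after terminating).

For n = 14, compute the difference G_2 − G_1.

step 0: 14 = 3·4 + 2; sub 5 for 4: 3·5 + 2; = 17; G_1 = 17−1 = 16
step 1: 16 = 3·5 + 1; sub 6 for 5: 3·6 + 1; = 19; G_2 = 19−1 = 18

2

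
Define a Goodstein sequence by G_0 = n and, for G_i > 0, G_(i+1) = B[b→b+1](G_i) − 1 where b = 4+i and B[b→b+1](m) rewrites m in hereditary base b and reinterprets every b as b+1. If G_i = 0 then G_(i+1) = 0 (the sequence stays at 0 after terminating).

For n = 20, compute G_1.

[0] 20 ≡ 4^2 + 4 (base 4). Lift 5: 30. −1: 29.
[1] 29 ≡ 5^2 + 4 (base 5). Lift 6: 40. −1: 39.

29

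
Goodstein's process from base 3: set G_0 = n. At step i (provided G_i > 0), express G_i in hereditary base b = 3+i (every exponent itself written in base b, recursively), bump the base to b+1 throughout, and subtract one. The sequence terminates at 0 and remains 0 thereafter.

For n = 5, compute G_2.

step 0: 5 = 3 + 2; sub 4 for 3: 4 + 2; = 6; G_1 = 6−1 = 5
step 1: 5 = 4 + 1; sub 5 for 4: 5 + 1; = 6; G_2 = 6−1 = 5
step 2: 5 = 5; sub 6 for 5: 6; = 6; G_3 = 6−1 = 5

5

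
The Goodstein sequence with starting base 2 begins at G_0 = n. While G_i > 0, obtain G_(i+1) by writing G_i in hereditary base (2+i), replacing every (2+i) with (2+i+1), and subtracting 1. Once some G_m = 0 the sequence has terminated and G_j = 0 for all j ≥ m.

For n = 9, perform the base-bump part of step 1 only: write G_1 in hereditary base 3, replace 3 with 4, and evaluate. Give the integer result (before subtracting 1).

1024

[0] 9 ≡ 2^(2 + 1) + 1 (base 2). Lift 3: 82. −1: 81.
[1] 81 ≡ 3^(3 + 1) (base 3). Lift 4: 1024. −1: 1023.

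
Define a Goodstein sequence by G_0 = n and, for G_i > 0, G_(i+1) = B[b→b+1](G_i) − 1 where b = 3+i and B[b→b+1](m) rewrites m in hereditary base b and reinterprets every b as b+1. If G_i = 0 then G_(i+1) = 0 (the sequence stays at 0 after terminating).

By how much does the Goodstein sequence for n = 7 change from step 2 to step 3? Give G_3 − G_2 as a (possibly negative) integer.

0

[0] 7 ≡ 2·3 + 1 (base 3). Lift 4: 9. −1: 8.
[1] 8 ≡ 2·4 (base 4). Lift 5: 10. −1: 9.
[2] 9 ≡ 5 + 4 (base 5). Lift 6: 10. −1: 9.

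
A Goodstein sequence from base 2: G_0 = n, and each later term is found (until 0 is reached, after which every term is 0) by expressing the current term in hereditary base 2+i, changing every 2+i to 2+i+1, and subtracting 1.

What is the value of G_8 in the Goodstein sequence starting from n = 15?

G_0 = 15. HB_2(15) = 2^(2 + 1) + 2^2 + 2 + 1. Bump = 112. G_1 = 111.
G_1 = 111. HB_3(111) = 3^(3 + 1) + 3^3 + 3. Bump = 1284. G_2 = 1283.
G_2 = 1283. HB_4(1283) = 4^(4 + 1) + 4^4 + 3. Bump = 18753. G_3 = 18752.
G_3 = 18752. HB_5(18752) = 5^(5 + 1) + 5^5 + 2. Bump = 326594. G_4 = 326593.
G_4 = 326593. HB_6(326593) = 6^(6 + 1) + 6^6 + 1. Bump = 6588345. G_5 = 6588344.
G_5 = 6588344. HB_7(6588344) = 7^(7 + 1) + 7^7. Bump = 150994944. G_6 = 150994943.
G_6 = 150994943. HB_8(150994943) = 8^(8 + 1) + 7·8^7 + 7·8^6 + 7·8^5 + 7·8^4 + 7·8^3 + 7·8^2 + 7·8 + 7. Bump = 3524450281. G_7 = 3524450280.
G_7 = 3524450280. HB_9(3524450280) = 9^(9 + 1) + 7·9^7 + 7·9^6 + 7·9^5 + 7·9^4 + 7·9^3 + 7·9^2 + 7·9 + 6. Bump = 100077777776. G_8 = 100077777775.
G_8 = 100077777775. HB_10(100077777775) = 10^(10 + 1) + 7·10^7 + 7·10^6 + 7·10^5 + 7·10^4 + 7·10^3 + 7·10^2 + 7·10 + 5. Bump = 3138578427935. G_9 = 3138578427934.

100077777775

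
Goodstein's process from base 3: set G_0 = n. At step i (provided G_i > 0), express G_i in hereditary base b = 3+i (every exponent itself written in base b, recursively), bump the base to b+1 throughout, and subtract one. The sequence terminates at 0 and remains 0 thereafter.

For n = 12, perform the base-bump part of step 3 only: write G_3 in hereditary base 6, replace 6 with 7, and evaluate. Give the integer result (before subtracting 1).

step 0: 12 = 3^2 + 3; sub 4 for 3: 4^2 + 4; = 20; G_1 = 20−1 = 19
step 1: 19 = 4^2 + 3; sub 5 for 4: 5^2 + 3; = 28; G_2 = 28−1 = 27
step 2: 27 = 5^2 + 2; sub 6 for 5: 6^2 + 2; = 38; G_3 = 38−1 = 37
step 3: 37 = 6^2 + 1; sub 7 for 6: 7^2 + 1; = 50; G_4 = 50−1 = 49

50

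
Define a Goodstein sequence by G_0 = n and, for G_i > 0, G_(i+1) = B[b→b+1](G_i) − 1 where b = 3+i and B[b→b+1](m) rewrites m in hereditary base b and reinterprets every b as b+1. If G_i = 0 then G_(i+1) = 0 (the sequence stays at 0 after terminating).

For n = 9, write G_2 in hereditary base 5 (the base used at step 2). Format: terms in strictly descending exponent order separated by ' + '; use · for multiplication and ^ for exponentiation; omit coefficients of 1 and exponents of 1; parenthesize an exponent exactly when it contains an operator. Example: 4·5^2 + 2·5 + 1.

base 3: 9 = 3^2; at 4: 4^2 = 16; next = 15
base 4: 15 = 3·4 + 3; at 5: 3·5 + 3 = 18; next = 17

3·5 + 2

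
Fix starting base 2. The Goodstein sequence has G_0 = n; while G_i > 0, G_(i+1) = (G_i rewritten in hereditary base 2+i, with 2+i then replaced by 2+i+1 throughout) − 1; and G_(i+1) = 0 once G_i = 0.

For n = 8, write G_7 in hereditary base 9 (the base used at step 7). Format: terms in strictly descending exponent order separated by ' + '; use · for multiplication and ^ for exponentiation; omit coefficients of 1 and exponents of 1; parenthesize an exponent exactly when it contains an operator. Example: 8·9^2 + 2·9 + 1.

2·9^9 + 2·9^2 + 9 + 2

8 —HB2→ 2^(2 + 1) —bump→ 3^(3 + 1) = 81 —(−1)→ 80
80 —HB3→ 2·3^3 + 2·3^2 + 2·3 + 2 —bump→ 2·4^4 + 2·4^2 + 2·4 + 2 = 554 —(−1)→ 553
553 —HB4→ 2·4^4 + 2·4^2 + 2·4 + 1 —bump→ 2·5^5 + 2·5^2 + 2·5 + 1 = 6311 —(−1)→ 6310
6310 —HB5→ 2·5^5 + 2·5^2 + 2·5 —bump→ 2·6^6 + 2·6^2 + 2·6 = 93396 —(−1)→ 93395
93395 —HB6→ 2·6^6 + 2·6^2 + 6 + 5 —bump→ 2·7^7 + 2·7^2 + 7 + 5 = 1647196 —(−1)→ 1647195
1647195 —HB7→ 2·7^7 + 2·7^2 + 7 + 4 —bump→ 2·8^8 + 2·8^2 + 8 + 4 = 33554572 —(−1)→ 33554571
33554571 —HB8→ 2·8^8 + 2·8^2 + 8 + 3 —bump→ 2·9^9 + 2·9^2 + 9 + 3 = 774841152 —(−1)→ 774841151
774841151 —HB9→ 2·9^9 + 2·9^2 + 9 + 2 —bump→ 2·10^10 + 2·10^2 + 10 + 2 = 20000000212 —(−1)→ 20000000211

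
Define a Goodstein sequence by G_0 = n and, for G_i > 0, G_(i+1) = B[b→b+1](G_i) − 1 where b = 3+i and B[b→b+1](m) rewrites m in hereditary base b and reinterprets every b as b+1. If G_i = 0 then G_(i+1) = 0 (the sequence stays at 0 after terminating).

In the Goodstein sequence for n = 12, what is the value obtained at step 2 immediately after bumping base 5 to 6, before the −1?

i=0: 12 = 3^2 + 3 (b=3); 3→4: 4^2 + 4 = 20; 20−1 = 19
i=1: 19 = 4^2 + 3 (b=4); 4→5: 5^2 + 3 = 28; 28−1 = 27
i=2: 27 = 5^2 + 2 (b=5); 5→6: 6^2 + 2 = 38; 38−1 = 37

38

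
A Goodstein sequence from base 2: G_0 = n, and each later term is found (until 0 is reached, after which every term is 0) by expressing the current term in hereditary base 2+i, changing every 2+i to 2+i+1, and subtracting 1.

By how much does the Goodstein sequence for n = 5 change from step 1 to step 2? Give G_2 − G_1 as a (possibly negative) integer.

[0] 5 ≡ 2^2 + 1 (base 2). Lift 3: 28. −1: 27.
[1] 27 ≡ 3^3 (base 3). Lift 4: 256. −1: 255.

228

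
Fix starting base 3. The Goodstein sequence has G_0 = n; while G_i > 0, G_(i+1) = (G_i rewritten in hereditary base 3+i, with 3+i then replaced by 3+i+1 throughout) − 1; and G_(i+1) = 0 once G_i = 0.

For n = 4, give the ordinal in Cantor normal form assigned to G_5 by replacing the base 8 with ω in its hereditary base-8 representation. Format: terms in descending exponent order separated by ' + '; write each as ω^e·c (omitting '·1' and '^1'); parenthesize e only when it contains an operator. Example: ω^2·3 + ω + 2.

4 —HB3→ 3 + 1 —bump→ 4 + 1 = 5 —(−1)→ 4
4 —HB4→ 4 —bump→ 5 = 5 —(−1)→ 4
4 —HB5→ 4 —bump→ 4 = 4 —(−1)→ 3
3 —HB6→ 3 —bump→ 3 = 3 —(−1)→ 2
2 —HB7→ 2 —bump→ 2 = 2 —(−1)→ 1
1 —HB8→ 1 —bump→ 1 = 1 —(−1)→ 0

1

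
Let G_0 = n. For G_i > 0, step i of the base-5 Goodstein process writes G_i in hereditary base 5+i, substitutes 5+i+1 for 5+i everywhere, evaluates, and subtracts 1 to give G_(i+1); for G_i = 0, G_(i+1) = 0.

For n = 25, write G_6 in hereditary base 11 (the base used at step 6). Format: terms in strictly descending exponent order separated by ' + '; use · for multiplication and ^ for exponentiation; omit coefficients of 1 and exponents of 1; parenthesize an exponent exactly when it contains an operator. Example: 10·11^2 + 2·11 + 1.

5·11

G_0=25  [base 5] 5^2  →[5↦6]→  6^2 = 36  −1 ⇒ G_1=35
G_1=35  [base 6] 5·6 + 5  →[6↦7]→  5·7 + 5 = 40  −1 ⇒ G_2=39
G_2=39  [base 7] 5·7 + 4  →[7↦8]→  5·8 + 4 = 44  −1 ⇒ G_3=43
G_3=43  [base 8] 5·8 + 3  →[8↦9]→  5·9 + 3 = 48  −1 ⇒ G_4=47
G_4=47  [base 9] 5·9 + 2  →[9↦10]→  5·10 + 2 = 52  −1 ⇒ G_5=51
G_5=51  [base 10] 5·10 + 1  →[10↦11]→  5·11 + 1 = 56  −1 ⇒ G_6=55
G_6=55  [base 11] 5·11  →[11↦12]→  5·12 = 60  −1 ⇒ G_7=59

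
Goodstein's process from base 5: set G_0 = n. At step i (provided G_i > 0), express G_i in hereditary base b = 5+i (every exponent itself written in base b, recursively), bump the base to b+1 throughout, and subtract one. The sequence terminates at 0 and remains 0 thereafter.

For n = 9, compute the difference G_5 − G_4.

base 5: 9 = 5 + 4; at 6: 6 + 4 = 10; next = 9
base 6: 9 = 6 + 3; at 7: 7 + 3 = 10; next = 9
base 7: 9 = 7 + 2; at 8: 8 + 2 = 10; next = 9
base 8: 9 = 8 + 1; at 9: 9 + 1 = 10; next = 9
base 9: 9 = 9; at 10: 10 = 10; next = 9

0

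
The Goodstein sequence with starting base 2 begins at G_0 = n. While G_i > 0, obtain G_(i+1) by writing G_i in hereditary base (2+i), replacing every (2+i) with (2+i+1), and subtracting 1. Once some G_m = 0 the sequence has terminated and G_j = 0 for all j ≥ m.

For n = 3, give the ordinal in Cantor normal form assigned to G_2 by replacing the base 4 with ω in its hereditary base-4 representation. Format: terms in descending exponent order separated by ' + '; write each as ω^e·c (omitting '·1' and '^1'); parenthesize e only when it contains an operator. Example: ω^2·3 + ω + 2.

3

i=0: 3 = 2 + 1 (b=2); 2→3: 3 + 1 = 4; 4−1 = 3
i=1: 3 = 3 (b=3); 3→4: 4 = 4; 4−1 = 3
i=2: 3 = 3 (b=4); 4→5: 3 = 3; 3−1 = 2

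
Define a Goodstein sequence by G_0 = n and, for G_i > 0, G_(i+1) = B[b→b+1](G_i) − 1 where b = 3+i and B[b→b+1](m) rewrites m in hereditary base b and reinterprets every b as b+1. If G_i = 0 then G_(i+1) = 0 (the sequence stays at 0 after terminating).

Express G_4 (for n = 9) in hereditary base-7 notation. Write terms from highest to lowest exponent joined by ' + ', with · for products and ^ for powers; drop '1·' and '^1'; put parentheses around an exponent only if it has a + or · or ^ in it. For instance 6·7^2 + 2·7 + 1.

3·7

[0] 9 ≡ 3^2 (base 3). Lift 4: 16. −1: 15.
[1] 15 ≡ 3·4 + 3 (base 4). Lift 5: 18. −1: 17.
[2] 17 ≡ 3·5 + 2 (base 5). Lift 6: 20. −1: 19.
[3] 19 ≡ 3·6 + 1 (base 6). Lift 7: 22. −1: 21.
[4] 21 ≡ 3·7 (base 7). Lift 8: 24. −1: 23.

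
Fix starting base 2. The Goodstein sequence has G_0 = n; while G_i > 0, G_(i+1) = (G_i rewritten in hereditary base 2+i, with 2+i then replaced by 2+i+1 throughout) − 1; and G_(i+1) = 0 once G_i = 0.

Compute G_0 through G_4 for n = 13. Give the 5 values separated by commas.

13, 108, 1279, 16092, 280711

base 2: 13 = 2^(2 + 1) + 2^2 + 1; at 3: 3^(3 + 1) + 3^3 + 1 = 109; next = 108
base 3: 108 = 3^(3 + 1) + 3^3; at 4: 4^(4 + 1) + 4^4 = 1280; next = 1279
base 4: 1279 = 4^(4 + 1) + 3·4^3 + 3·4^2 + 3·4 + 3; at 5: 5^(5 + 1) + 3·5^3 + 3·5^2 + 3·5 + 3 = 16093; next = 16092
base 5: 16092 = 5^(5 + 1) + 3·5^3 + 3·5^2 + 3·5 + 2; at 6: 6^(6 + 1) + 3·6^3 + 3·6^2 + 3·6 + 2 = 280712; next = 280711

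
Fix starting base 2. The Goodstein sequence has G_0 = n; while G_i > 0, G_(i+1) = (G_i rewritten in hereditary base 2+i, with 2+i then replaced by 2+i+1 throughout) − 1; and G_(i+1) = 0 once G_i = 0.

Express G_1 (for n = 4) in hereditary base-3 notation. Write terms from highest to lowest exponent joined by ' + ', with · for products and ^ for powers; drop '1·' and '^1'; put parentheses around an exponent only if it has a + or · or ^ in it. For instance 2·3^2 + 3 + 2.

2·3^2 + 2·3 + 2

(0) 4|_2 = 2^2 ↦ 3^3|_3 = 27 ⇒ 26
(1) 26|_3 = 2·3^2 + 2·3 + 2 ↦ 2·4^2 + 2·4 + 2|_4 = 42 ⇒ 41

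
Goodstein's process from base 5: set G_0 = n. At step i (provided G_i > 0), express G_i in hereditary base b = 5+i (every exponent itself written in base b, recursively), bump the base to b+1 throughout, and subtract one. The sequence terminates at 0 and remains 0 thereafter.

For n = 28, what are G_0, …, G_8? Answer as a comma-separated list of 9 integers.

28, 38, 50, 64, 80, 87, 94, 101, 108

i=0: 28 = 5^2 + 3 (b=5); 5→6: 6^2 + 3 = 39; 39−1 = 38
i=1: 38 = 6^2 + 2 (b=6); 6→7: 7^2 + 2 = 51; 51−1 = 50
i=2: 50 = 7^2 + 1 (b=7); 7→8: 8^2 + 1 = 65; 65−1 = 64
i=3: 64 = 8^2 (b=8); 8→9: 9^2 = 81; 81−1 = 80
i=4: 80 = 8·9 + 8 (b=9); 9→10: 8·10 + 8 = 88; 88−1 = 87
i=5: 87 = 8·10 + 7 (b=10); 10→11: 8·11 + 7 = 95; 95−1 = 94
i=6: 94 = 8·11 + 6 (b=11); 11→12: 8·12 + 6 = 102; 102−1 = 101
i=7: 101 = 8·12 + 5 (b=12); 12→13: 8·13 + 5 = 109; 109−1 = 108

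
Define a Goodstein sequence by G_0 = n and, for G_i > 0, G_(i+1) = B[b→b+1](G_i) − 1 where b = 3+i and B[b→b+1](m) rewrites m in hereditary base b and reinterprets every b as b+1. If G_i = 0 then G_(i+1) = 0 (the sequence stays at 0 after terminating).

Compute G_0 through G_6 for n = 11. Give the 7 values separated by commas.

11, 17, 25, 35, 39, 43, 47

G_0 = 11. HB_3(11) = 3^2 + 2. Bump = 18. G_1 = 17.
G_1 = 17. HB_4(17) = 4^2 + 1. Bump = 26. G_2 = 25.
G_2 = 25. HB_5(25) = 5^2. Bump = 36. G_3 = 35.
G_3 = 35. HB_6(35) = 5·6 + 5. Bump = 40. G_4 = 39.
G_4 = 39. HB_7(39) = 5·7 + 4. Bump = 44. G_5 = 43.
G_5 = 43. HB_8(43) = 5·8 + 3. Bump = 48. G_6 = 47.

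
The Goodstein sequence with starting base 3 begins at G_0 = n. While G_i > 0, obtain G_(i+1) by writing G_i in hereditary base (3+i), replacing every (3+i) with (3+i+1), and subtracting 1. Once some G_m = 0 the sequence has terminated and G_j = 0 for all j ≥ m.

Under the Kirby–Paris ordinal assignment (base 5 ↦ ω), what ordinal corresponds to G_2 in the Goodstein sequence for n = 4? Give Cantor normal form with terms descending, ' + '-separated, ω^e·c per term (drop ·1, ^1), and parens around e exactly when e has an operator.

4

i=0: 4 = 3 + 1 (b=3); 3→4: 4 + 1 = 5; 5−1 = 4
i=1: 4 = 4 (b=4); 4→5: 5 = 5; 5−1 = 4
i=2: 4 = 4 (b=5); 5→6: 4 = 4; 4−1 = 3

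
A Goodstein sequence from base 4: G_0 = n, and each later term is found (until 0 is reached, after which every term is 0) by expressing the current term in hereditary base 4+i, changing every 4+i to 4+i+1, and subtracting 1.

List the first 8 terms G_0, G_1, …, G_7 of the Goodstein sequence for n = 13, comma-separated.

[0] 13 ≡ 3·4 + 1 (base 4). Lift 5: 16. −1: 15.
[1] 15 ≡ 3·5 (base 5). Lift 6: 18. −1: 17.
[2] 17 ≡ 2·6 + 5 (base 6). Lift 7: 19. −1: 18.
[3] 18 ≡ 2·7 + 4 (base 7). Lift 8: 20. −1: 19.
[4] 19 ≡ 2·8 + 3 (base 8). Lift 9: 21. −1: 20.
[5] 20 ≡ 2·9 + 2 (base 9). Lift 10: 22. −1: 21.
[6] 21 ≡ 2·10 + 1 (base 10). Lift 11: 23. −1: 22.

13, 15, 17, 18, 19, 20, 21, 22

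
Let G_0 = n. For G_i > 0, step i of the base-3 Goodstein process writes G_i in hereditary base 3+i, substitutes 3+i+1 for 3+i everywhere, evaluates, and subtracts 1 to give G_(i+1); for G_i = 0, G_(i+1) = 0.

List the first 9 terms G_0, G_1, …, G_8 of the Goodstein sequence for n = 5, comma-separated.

5, 5, 5, 5, 4, 3, 2, 1, 0

step 0: 5 = 3 + 2; sub 4 for 3: 4 + 2; = 6; G_1 = 6−1 = 5
step 1: 5 = 4 + 1; sub 5 for 4: 5 + 1; = 6; G_2 = 6−1 = 5
step 2: 5 = 5; sub 6 for 5: 6; = 6; G_3 = 6−1 = 5
step 3: 5 = 5; sub 7 for 6: 5; = 5; G_4 = 5−1 = 4
step 4: 4 = 4; sub 8 for 7: 4; = 4; G_5 = 4−1 = 3
step 5: 3 = 3; sub 9 for 8: 3; = 3; G_6 = 3−1 = 2
step 6: 2 = 2; sub 10 for 9: 2; = 2; G_7 = 2−1 = 1
step 7: 1 = 1; sub 11 for 10: 1; = 1; G_8 = 1−1 = 0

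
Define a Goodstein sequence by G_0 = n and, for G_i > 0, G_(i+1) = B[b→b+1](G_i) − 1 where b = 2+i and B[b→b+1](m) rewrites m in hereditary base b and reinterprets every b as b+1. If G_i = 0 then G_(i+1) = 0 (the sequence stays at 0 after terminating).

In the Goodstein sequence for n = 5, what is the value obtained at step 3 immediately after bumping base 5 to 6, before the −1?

776

(0) 5|_2 = 2^2 + 1 ↦ 3^3 + 1|_3 = 28 ⇒ 27
(1) 27|_3 = 3^3 ↦ 4^4|_4 = 256 ⇒ 255
(2) 255|_4 = 3·4^3 + 3·4^2 + 3·4 + 3 ↦ 3·5^3 + 3·5^2 + 3·5 + 3|_5 = 468 ⇒ 467
(3) 467|_5 = 3·5^3 + 3·5^2 + 3·5 + 2 ↦ 3·6^3 + 3·6^2 + 3·6 + 2|_6 = 776 ⇒ 775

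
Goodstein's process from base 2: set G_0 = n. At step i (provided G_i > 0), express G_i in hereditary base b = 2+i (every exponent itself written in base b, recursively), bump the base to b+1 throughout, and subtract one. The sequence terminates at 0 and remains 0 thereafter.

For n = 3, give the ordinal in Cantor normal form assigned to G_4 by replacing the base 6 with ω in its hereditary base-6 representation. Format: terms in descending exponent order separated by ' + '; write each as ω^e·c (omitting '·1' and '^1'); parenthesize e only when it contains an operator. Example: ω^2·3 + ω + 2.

1

[0] 3 ≡ 2 + 1 (base 2). Lift 3: 4. −1: 3.
[1] 3 ≡ 3 (base 3). Lift 4: 4. −1: 3.
[2] 3 ≡ 3 (base 4). Lift 5: 3. −1: 2.
[3] 2 ≡ 2 (base 5). Lift 6: 2. −1: 1.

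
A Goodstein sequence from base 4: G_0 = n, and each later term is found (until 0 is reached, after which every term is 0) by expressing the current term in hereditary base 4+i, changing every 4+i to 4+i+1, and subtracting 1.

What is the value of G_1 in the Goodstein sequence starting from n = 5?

5

base 4: 5 = 4 + 1; at 5: 5 + 1 = 6; next = 5
base 5: 5 = 5; at 6: 6 = 6; next = 5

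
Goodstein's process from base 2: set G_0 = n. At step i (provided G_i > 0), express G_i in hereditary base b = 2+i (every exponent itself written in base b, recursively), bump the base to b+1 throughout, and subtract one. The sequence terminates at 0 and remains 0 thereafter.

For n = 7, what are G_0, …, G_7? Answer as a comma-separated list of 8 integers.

(0) 7|_2 = 2^2 + 2 + 1 ↦ 3^3 + 3 + 1|_3 = 31 ⇒ 30
(1) 30|_3 = 3^3 + 3 ↦ 4^4 + 4|_4 = 260 ⇒ 259
(2) 259|_4 = 4^4 + 3 ↦ 5^5 + 3|_5 = 3128 ⇒ 3127
(3) 3127|_5 = 5^5 + 2 ↦ 6^6 + 2|_6 = 46658 ⇒ 46657
(4) 46657|_6 = 6^6 + 1 ↦ 7^7 + 1|_7 = 823544 ⇒ 823543
(5) 823543|_7 = 7^7 ↦ 8^8|_8 = 16777216 ⇒ 16777215
(6) 16777215|_8 = 7·8^7 + 7·8^6 + 7·8^5 + 7·8^4 + 7·8^3 + 7·8^2 + 7·8 + 7 ↦ 7·9^7 + 7·9^6 + 7·9^5 + 7·9^4 + 7·9^3 + 7·9^2 + 7·9 + 7|_9 = 37665880 ⇒ 37665879

7, 30, 259, 3127, 46657, 823543, 16777215, 37665879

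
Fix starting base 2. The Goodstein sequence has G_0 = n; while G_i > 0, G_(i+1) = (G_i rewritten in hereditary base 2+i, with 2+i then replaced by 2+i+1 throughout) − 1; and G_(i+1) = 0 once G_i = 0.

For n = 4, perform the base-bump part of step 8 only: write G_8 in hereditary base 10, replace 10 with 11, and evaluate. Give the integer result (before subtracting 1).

4 —HB2→ 2^2 —bump→ 3^3 = 27 —(−1)→ 26
26 —HB3→ 2·3^2 + 2·3 + 2 —bump→ 2·4^2 + 2·4 + 2 = 42 —(−1)→ 41
41 —HB4→ 2·4^2 + 2·4 + 1 —bump→ 2·5^2 + 2·5 + 1 = 61 —(−1)→ 60
60 —HB5→ 2·5^2 + 2·5 —bump→ 2·6^2 + 2·6 = 84 —(−1)→ 83
83 —HB6→ 2·6^2 + 6 + 5 —bump→ 2·7^2 + 7 + 5 = 110 —(−1)→ 109
109 —HB7→ 2·7^2 + 7 + 4 —bump→ 2·8^2 + 8 + 4 = 140 —(−1)→ 139
139 —HB8→ 2·8^2 + 8 + 3 —bump→ 2·9^2 + 9 + 3 = 174 —(−1)→ 173
173 —HB9→ 2·9^2 + 9 + 2 —bump→ 2·10^2 + 10 + 2 = 212 —(−1)→ 211

254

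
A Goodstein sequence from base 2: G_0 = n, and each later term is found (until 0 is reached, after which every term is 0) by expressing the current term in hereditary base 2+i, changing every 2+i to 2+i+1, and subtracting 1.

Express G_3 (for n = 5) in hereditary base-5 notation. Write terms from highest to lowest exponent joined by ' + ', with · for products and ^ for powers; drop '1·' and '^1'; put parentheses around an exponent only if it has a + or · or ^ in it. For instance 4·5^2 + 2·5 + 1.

step 0: 5 = 2^2 + 1; sub 3 for 2: 3^3 + 1; = 28; G_1 = 28−1 = 27
step 1: 27 = 3^3; sub 4 for 3: 4^4; = 256; G_2 = 256−1 = 255
step 2: 255 = 3·4^3 + 3·4^2 + 3·4 + 3; sub 5 for 4: 3·5^3 + 3·5^2 + 3·5 + 3; = 468; G_3 = 468−1 = 467
step 3: 467 = 3·5^3 + 3·5^2 + 3·5 + 2; sub 6 for 5: 3·6^3 + 3·6^2 + 3·6 + 2; = 776; G_4 = 776−1 = 775

3·5^3 + 3·5^2 + 3·5 + 2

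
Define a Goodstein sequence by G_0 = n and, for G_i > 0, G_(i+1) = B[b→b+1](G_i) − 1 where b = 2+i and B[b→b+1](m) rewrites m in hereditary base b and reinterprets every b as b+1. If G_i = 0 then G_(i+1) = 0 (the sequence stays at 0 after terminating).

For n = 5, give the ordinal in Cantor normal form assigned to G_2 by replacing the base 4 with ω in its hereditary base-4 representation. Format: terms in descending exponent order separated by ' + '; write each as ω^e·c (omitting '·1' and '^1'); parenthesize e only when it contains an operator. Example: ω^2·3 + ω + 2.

ω^3·3 + ω^2·3 + ω·3 + 3

i=0: 5 = 2^2 + 1 (b=2); 2→3: 3^3 + 1 = 28; 28−1 = 27
i=1: 27 = 3^3 (b=3); 3→4: 4^4 = 256; 256−1 = 255
i=2: 255 = 3·4^3 + 3·4^2 + 3·4 + 3 (b=4); 4→5: 3·5^3 + 3·5^2 + 3·5 + 3 = 468; 468−1 = 467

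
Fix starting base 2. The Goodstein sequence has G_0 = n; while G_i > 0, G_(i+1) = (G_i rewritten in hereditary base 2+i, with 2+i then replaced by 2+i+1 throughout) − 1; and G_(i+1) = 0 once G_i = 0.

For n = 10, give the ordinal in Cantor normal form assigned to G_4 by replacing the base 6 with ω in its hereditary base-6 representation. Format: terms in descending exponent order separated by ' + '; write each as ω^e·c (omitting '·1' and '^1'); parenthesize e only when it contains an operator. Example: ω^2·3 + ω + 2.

ω^ω·5 + ω^5·5 + ω^4·5 + ω^3·5 + ω^2·5 + ω·5 + 5

10 —HB2→ 2^(2 + 1) + 2 —bump→ 3^(3 + 1) + 3 = 84 —(−1)→ 83
83 —HB3→ 3^(3 + 1) + 2 —bump→ 4^(4 + 1) + 2 = 1026 —(−1)→ 1025
1025 —HB4→ 4^(4 + 1) + 1 —bump→ 5^(5 + 1) + 1 = 15626 —(−1)→ 15625
15625 —HB5→ 5^(5 + 1) —bump→ 6^(6 + 1) = 279936 —(−1)→ 279935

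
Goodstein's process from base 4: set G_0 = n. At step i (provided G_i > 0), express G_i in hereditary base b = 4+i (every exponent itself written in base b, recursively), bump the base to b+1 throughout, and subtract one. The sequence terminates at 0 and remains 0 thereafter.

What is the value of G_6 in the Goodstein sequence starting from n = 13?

21

(0) 13|_4 = 3·4 + 1 ↦ 3·5 + 1|_5 = 16 ⇒ 15
(1) 15|_5 = 3·5 ↦ 3·6|_6 = 18 ⇒ 17
(2) 17|_6 = 2·6 + 5 ↦ 2·7 + 5|_7 = 19 ⇒ 18
(3) 18|_7 = 2·7 + 4 ↦ 2·8 + 4|_8 = 20 ⇒ 19
(4) 19|_8 = 2·8 + 3 ↦ 2·9 + 3|_9 = 21 ⇒ 20
(5) 20|_9 = 2·9 + 2 ↦ 2·10 + 2|_10 = 22 ⇒ 21
(6) 21|_10 = 2·10 + 1 ↦ 2·11 + 1|_11 = 23 ⇒ 22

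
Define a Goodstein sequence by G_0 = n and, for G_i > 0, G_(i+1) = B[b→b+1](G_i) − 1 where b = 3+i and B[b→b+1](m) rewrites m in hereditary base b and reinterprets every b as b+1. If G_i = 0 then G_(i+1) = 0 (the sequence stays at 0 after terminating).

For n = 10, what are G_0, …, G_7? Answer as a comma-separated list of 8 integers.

10, 16, 24, 27, 30, 33, 36, 39

base 3: 10 = 3^2 + 1; at 4: 4^2 + 1 = 17; next = 16
base 4: 16 = 4^2; at 5: 5^2 = 25; next = 24
base 5: 24 = 4·5 + 4; at 6: 4·6 + 4 = 28; next = 27
base 6: 27 = 4·6 + 3; at 7: 4·7 + 3 = 31; next = 30
base 7: 30 = 4·7 + 2; at 8: 4·8 + 2 = 34; next = 33
base 8: 33 = 4·8 + 1; at 9: 4·9 + 1 = 37; next = 36
base 9: 36 = 4·9; at 10: 4·10 = 40; next = 39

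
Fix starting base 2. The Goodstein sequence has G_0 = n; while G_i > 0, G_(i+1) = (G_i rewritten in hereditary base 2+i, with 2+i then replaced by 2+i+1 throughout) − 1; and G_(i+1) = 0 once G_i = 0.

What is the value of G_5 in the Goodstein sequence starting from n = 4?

109

[0] 4 ≡ 2^2 (base 2). Lift 3: 27. −1: 26.
[1] 26 ≡ 2·3^2 + 2·3 + 2 (base 3). Lift 4: 42. −1: 41.
[2] 41 ≡ 2·4^2 + 2·4 + 1 (base 4). Lift 5: 61. −1: 60.
[3] 60 ≡ 2·5^2 + 2·5 (base 5). Lift 6: 84. −1: 83.
[4] 83 ≡ 2·6^2 + 6 + 5 (base 6). Lift 7: 110. −1: 109.
[5] 109 ≡ 2·7^2 + 7 + 4 (base 7). Lift 8: 140. −1: 139.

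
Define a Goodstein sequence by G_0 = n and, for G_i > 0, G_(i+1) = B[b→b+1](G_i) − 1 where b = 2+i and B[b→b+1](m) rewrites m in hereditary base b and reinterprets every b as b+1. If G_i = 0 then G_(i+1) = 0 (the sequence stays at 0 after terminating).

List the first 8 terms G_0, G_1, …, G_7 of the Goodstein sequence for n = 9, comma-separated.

step 0: 9 = 2^(2 + 1) + 1; sub 3 for 2: 3^(3 + 1) + 1; = 82; G_1 = 82−1 = 81
step 1: 81 = 3^(3 + 1); sub 4 for 3: 4^(4 + 1); = 1024; G_2 = 1024−1 = 1023
step 2: 1023 = 3·4^4 + 3·4^3 + 3·4^2 + 3·4 + 3; sub 5 for 4: 3·5^5 + 3·5^3 + 3·5^2 + 3·5 + 3; = 9843; G_3 = 9843−1 = 9842
step 3: 9842 = 3·5^5 + 3·5^3 + 3·5^2 + 3·5 + 2; sub 6 for 5: 3·6^6 + 3·6^3 + 3·6^2 + 3·6 + 2; = 140744; G_4 = 140744−1 = 140743
step 4: 140743 = 3·6^6 + 3·6^3 + 3·6^2 + 3·6 + 1; sub 7 for 6: 3·7^7 + 3·7^3 + 3·7^2 + 3·7 + 1; = 2471827; G_5 = 2471827−1 = 2471826
step 5: 2471826 = 3·7^7 + 3·7^3 + 3·7^2 + 3·7; sub 8 for 7: 3·8^8 + 3·8^3 + 3·8^2 + 3·8; = 50333400; G_6 = 50333400−1 = 50333399
step 6: 50333399 = 3·8^8 + 3·8^3 + 3·8^2 + 2·8 + 7; sub 9 for 8: 3·9^9 + 3·9^3 + 3·9^2 + 2·9 + 7; = 1162263922; G_7 = 1162263922−1 = 1162263921

9, 81, 1023, 9842, 140743, 2471826, 50333399, 1162263921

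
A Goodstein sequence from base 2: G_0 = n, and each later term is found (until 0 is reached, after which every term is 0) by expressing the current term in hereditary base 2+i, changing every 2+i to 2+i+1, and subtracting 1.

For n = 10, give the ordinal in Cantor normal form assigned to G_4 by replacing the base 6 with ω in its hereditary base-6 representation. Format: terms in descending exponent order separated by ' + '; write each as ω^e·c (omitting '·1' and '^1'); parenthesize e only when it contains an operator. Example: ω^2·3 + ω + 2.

G_0=10  [base 2] 2^(2 + 1) + 2  →[2↦3]→  3^(3 + 1) + 3 = 84  −1 ⇒ G_1=83
G_1=83  [base 3] 3^(3 + 1) + 2  →[3↦4]→  4^(4 + 1) + 2 = 1026  −1 ⇒ G_2=1025
G_2=1025  [base 4] 4^(4 + 1) + 1  →[4↦5]→  5^(5 + 1) + 1 = 15626  −1 ⇒ G_3=15625
G_3=15625  [base 5] 5^(5 + 1)  →[5↦6]→  6^(6 + 1) = 279936  −1 ⇒ G_4=279935
G_4=279935  [base 6] 5·6^6 + 5·6^5 + 5·6^4 + 5·6^3 + 5·6^2 + 5·6 + 5  →[6↦7]→  5·7^7 + 5·7^5 + 5·7^4 + 5·7^3 + 5·7^2 + 5·7 + 5 = 4215755  −1 ⇒ G_5=4215754

ω^ω·5 + ω^5·5 + ω^4·5 + ω^3·5 + ω^2·5 + ω·5 + 5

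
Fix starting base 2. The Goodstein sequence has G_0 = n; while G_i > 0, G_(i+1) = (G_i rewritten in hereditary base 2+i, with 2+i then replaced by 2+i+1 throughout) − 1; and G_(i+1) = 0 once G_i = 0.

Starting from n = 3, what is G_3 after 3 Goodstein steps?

2

G_0=3  [base 2] 2 + 1  →[2↦3]→  3 + 1 = 4  −1 ⇒ G_1=3
G_1=3  [base 3] 3  →[3↦4]→  4 = 4  −1 ⇒ G_2=3
G_2=3  [base 4] 3  →[4↦5]→  3 = 3  −1 ⇒ G_3=2
G_3=2  [base 5] 2  →[5↦6]→  2 = 2  −1 ⇒ G_4=1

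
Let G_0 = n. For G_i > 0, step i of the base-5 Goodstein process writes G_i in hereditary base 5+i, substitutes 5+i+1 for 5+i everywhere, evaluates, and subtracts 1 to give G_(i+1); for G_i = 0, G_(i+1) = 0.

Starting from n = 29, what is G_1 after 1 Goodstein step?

39

[0] 29 ≡ 5^2 + 4 (base 5). Lift 6: 40. −1: 39.
[1] 39 ≡ 6^2 + 3 (base 6). Lift 7: 52. −1: 51.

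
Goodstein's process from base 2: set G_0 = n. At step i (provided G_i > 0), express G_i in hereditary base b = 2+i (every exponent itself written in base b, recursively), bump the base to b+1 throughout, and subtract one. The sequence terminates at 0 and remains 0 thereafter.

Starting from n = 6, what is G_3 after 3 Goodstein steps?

3125

step 0: 6 = 2^2 + 2; sub 3 for 2: 3^3 + 3; = 30; G_1 = 30−1 = 29
step 1: 29 = 3^3 + 2; sub 4 for 3: 4^4 + 2; = 258; G_2 = 258−1 = 257
step 2: 257 = 4^4 + 1; sub 5 for 4: 5^5 + 1; = 3126; G_3 = 3126−1 = 3125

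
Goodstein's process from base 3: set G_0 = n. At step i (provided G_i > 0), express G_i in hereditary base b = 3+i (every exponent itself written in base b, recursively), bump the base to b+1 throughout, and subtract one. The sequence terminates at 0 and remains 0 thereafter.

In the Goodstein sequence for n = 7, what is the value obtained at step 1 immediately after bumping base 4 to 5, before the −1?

G_0=7  [base 3] 2·3 + 1  →[3↦4]→  2·4 + 1 = 9  −1 ⇒ G_1=8
G_1=8  [base 4] 2·4  →[4↦5]→  2·5 = 10  −1 ⇒ G_2=9

10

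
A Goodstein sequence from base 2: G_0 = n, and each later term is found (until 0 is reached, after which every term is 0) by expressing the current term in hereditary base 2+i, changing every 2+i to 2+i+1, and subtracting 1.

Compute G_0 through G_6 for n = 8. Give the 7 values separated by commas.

8, 80, 553, 6310, 93395, 1647195, 33554571

G_0=8  [base 2] 2^(2 + 1)  →[2↦3]→  3^(3 + 1) = 81  −1 ⇒ G_1=80
G_1=80  [base 3] 2·3^3 + 2·3^2 + 2·3 + 2  →[3↦4]→  2·4^4 + 2·4^2 + 2·4 + 2 = 554  −1 ⇒ G_2=553
G_2=553  [base 4] 2·4^4 + 2·4^2 + 2·4 + 1  →[4↦5]→  2·5^5 + 2·5^2 + 2·5 + 1 = 6311  −1 ⇒ G_3=6310
G_3=6310  [base 5] 2·5^5 + 2·5^2 + 2·5  →[5↦6]→  2·6^6 + 2·6^2 + 2·6 = 93396  −1 ⇒ G_4=93395
G_4=93395  [base 6] 2·6^6 + 2·6^2 + 6 + 5  →[6↦7]→  2·7^7 + 2·7^2 + 7 + 5 = 1647196  −1 ⇒ G_5=1647195
G_5=1647195  [base 7] 2·7^7 + 2·7^2 + 7 + 4  →[7↦8]→  2·8^8 + 2·8^2 + 8 + 4 = 33554572  −1 ⇒ G_6=33554571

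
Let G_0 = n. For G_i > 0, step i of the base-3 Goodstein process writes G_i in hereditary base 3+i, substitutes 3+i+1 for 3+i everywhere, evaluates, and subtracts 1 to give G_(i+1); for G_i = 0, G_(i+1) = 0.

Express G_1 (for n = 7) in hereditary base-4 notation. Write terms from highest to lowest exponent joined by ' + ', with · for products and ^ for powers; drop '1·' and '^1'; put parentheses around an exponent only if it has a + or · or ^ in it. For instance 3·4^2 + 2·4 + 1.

G_0=7  [base 3] 2·3 + 1  →[3↦4]→  2·4 + 1 = 9  −1 ⇒ G_1=8
G_1=8  [base 4] 2·4  →[4↦5]→  2·5 = 10  −1 ⇒ G_2=9

2·4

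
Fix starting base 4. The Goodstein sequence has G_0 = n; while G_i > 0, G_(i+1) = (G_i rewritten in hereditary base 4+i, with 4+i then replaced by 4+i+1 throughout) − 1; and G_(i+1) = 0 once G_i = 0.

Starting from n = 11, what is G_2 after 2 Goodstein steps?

G_0 = 11. HB_4(11) = 2·4 + 3. Bump = 13. G_1 = 12.
G_1 = 12. HB_5(12) = 2·5 + 2. Bump = 14. G_2 = 13.
G_2 = 13. HB_6(13) = 2·6 + 1. Bump = 15. G_3 = 14.

13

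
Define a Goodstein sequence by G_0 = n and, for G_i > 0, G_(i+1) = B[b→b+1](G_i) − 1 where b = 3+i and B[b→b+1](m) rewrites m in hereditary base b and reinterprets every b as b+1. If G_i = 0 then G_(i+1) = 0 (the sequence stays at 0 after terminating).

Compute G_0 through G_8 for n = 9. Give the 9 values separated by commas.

i=0: 9 = 3^2 (b=3); 3→4: 4^2 = 16; 16−1 = 15
i=1: 15 = 3·4 + 3 (b=4); 4→5: 3·5 + 3 = 18; 18−1 = 17
i=2: 17 = 3·5 + 2 (b=5); 5→6: 3·6 + 2 = 20; 20−1 = 19
i=3: 19 = 3·6 + 1 (b=6); 6→7: 3·7 + 1 = 22; 22−1 = 21
i=4: 21 = 3·7 (b=7); 7→8: 3·8 = 24; 24−1 = 23
i=5: 23 = 2·8 + 7 (b=8); 8→9: 2·9 + 7 = 25; 25−1 = 24
i=6: 24 = 2·9 + 6 (b=9); 9→10: 2·10 + 6 = 26; 26−1 = 25
i=7: 25 = 2·10 + 5 (b=10); 10→11: 2·11 + 5 = 27; 27−1 = 26

9, 15, 17, 19, 21, 23, 24, 25, 26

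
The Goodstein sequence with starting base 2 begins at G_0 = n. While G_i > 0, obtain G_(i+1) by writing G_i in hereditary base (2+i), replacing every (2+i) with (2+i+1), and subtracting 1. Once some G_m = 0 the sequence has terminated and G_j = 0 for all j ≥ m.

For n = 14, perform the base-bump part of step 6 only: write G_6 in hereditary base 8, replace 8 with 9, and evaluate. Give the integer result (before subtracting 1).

14 —HB2→ 2^(2 + 1) + 2^2 + 2 —bump→ 3^(3 + 1) + 3^3 + 3 = 111 —(−1)→ 110
110 —HB3→ 3^(3 + 1) + 3^3 + 2 —bump→ 4^(4 + 1) + 4^4 + 2 = 1282 —(−1)→ 1281
1281 —HB4→ 4^(4 + 1) + 4^4 + 1 —bump→ 5^(5 + 1) + 5^5 + 1 = 18751 —(−1)→ 18750
18750 —HB5→ 5^(5 + 1) + 5^5 —bump→ 6^(6 + 1) + 6^6 = 326592 —(−1)→ 326591
326591 —HB6→ 6^(6 + 1) + 5·6^5 + 5·6^4 + 5·6^3 + 5·6^2 + 5·6 + 5 —bump→ 7^(7 + 1) + 5·7^5 + 5·7^4 + 5·7^3 + 5·7^2 + 5·7 + 5 = 5862841 —(−1)→ 5862840
5862840 —HB7→ 7^(7 + 1) + 5·7^5 + 5·7^4 + 5·7^3 + 5·7^2 + 5·7 + 4 —bump→ 8^(8 + 1) + 5·8^5 + 5·8^4 + 5·8^3 + 5·8^2 + 5·8 + 4 = 134404972 —(−1)→ 134404971

3487116549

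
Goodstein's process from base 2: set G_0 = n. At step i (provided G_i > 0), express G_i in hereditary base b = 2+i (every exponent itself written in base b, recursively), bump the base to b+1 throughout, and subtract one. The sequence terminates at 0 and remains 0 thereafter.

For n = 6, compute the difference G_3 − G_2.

2868

i=0: 6 = 2^2 + 2 (b=2); 2→3: 3^3 + 3 = 30; 30−1 = 29
i=1: 29 = 3^3 + 2 (b=3); 3→4: 4^4 + 2 = 258; 258−1 = 257
i=2: 257 = 4^4 + 1 (b=4); 4→5: 5^5 + 1 = 3126; 3126−1 = 3125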